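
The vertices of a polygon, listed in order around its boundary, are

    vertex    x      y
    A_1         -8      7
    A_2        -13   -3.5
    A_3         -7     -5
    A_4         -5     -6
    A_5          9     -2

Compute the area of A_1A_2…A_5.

Apply the surveyor's formula: 2A = Σ (x_i·y_{i+1} − x_{i+1}·y_i), indices taken mod 5.
Σ = (119) + (40.5) + (17) + (64) + (47) = 287.5
Area = |Σ|/2 = 143.75.

143.75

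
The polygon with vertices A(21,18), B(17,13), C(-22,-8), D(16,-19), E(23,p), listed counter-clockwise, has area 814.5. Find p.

-23

Write out the shoelace sum; only the two edges meeting at E involve p:
2·Area = [(16·p − 23·(-19)) + (23·18 − 21·p)] + 663
       = -5·p + 1514 = 1629
⇒ p = -23.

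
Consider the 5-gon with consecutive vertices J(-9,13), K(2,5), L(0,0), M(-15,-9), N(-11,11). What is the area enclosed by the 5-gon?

189.5

Apply Gauss's area formula: 2A = Σ (x_i·y_{i+1} − x_{i+1}·y_i), indices taken mod 5.
Σ = (-71) + (0) + (0) + (-264) + (-44) = -379
Area = |Σ|/2 = 189.5.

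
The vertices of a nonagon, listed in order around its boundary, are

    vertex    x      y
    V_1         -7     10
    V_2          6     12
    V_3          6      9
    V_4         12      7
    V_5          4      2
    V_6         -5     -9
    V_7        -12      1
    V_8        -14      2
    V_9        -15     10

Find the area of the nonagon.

285.5

Apply Gauss's area formula: 2A = Σ (x_i·y_{i+1} − x_{i+1}·y_i), indices taken mod 9.
Σ = (-144) + (-18) + (-66) + (-4) + (-26) + (-113) + (-10) + (-110) + (-80) = -571
Area = |Σ|/2 = 285.5.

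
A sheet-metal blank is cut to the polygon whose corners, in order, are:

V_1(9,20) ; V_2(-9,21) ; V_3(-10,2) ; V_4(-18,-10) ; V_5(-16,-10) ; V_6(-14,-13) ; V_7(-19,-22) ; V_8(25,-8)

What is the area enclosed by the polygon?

1060

Σ = (369) + (192) + (136) + (20) + (68) + (61) + (702) + (572) = 2120
Area = |Σ|/2 = 1060.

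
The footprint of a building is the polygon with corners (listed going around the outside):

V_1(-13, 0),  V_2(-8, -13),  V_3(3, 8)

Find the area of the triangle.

Σ = (169) + (-25) + (104) = 248
Area = |Σ|/2 = 124.

124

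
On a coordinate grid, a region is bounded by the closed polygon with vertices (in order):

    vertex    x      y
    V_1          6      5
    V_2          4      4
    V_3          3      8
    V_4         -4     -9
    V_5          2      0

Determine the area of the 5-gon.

28.5

Σ = (4) + (20) + (5) + (18) + (10) = 57
Area = |Σ|/2 = 28.5.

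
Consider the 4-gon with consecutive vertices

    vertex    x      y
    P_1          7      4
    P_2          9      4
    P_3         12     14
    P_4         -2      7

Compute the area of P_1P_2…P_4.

Apply the surveyor's formula: 2A = Σ (x_i·y_{i+1} − x_{i+1}·y_i), indices taken mod 4.
Σ = (-8) + (78) + (112) + (-57) = 125
Area = |Σ|/2 = 62.5.

62.5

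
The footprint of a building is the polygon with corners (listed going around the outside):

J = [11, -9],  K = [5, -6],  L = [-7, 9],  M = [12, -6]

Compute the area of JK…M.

Σ = (-21) + (3) + (-66) + (-42) = -126
Area = |Σ|/2 = 63.

63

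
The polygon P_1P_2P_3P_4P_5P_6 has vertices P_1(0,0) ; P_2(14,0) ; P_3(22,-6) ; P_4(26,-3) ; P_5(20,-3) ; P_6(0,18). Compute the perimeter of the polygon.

|P_1P_2| = √((14)² + (0)²) = √196 = 14
|P_2P_3| = √((8)² + (-6)²) = √100 = 10
|P_3P_4| = √((4)² + (3)²) = √25 = 5
|P_4P_5| = √((-6)² + (0)²) = √36 = 6
|P_5P_6| = √((-20)² + (21)²) = √841 = 29
|P_6P_1| = √((0)² + (-18)²) = √324 = 18
Perimeter = 14 + 10 + 5 + 6 + 29 + 18 = 82.

82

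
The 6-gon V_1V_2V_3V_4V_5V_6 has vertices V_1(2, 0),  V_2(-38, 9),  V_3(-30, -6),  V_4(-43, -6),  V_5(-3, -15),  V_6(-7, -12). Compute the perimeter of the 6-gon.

132

|V_1V_2| = √((-40)² + (9)²) = √1681 = 41
|V_2V_3| = √((8)² + (-15)²) = √289 = 17
|V_3V_4| = √((-13)² + (0)²) = √169 = 13
|V_4V_5| = √((40)² + (-9)²) = √1681 = 41
|V_5V_6| = √((-4)² + (3)²) = √25 = 5
|V_6V_1| = √((9)² + (12)²) = √225 = 15
Perimeter = 41 + 17 + 13 + 41 + 5 + 15 = 132.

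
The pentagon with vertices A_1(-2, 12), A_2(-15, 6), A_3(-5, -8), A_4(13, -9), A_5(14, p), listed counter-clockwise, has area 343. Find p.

The doubled signed area Σ (x_i y_{i+1} − x_{i+1} y_i) is linear in p.
With p=0 it equals 761; the coefficient of p is 15 (from the two edges through A_5).
So 15·p + 761 = 2·343 = 686 ⇒ p = -5.

-5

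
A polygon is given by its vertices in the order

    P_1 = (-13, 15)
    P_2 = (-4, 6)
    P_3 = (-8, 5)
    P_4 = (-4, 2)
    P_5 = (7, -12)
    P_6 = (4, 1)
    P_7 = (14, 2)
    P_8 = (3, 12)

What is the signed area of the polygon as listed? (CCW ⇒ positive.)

230

Apply the surveyor's formula: 2A = Σ (x_i·y_{i+1} − x_{i+1}·y_i), indices taken mod 8.
P_1→P_2: (-13)(6) − (-4)(15) = -18
P_2→P_3: (-4)(5) − (-8)(6) = 28
P_3→P_4: (-8)(2) − (-4)(5) = 4
P_4→P_5: (-4)(-12) − (7)(2) = 34
P_5→P_6: (7)(1) − (4)(-12) = 55
P_6→P_7: (4)(2) − (14)(1) = -6
P_7→P_8: (14)(12) − (3)(2) = 162
P_8→P_1: (3)(15) − (-13)(12) = 201
Σ = 460
Signed area = Σ/2 = 230 (positive ⇒ counter-clockwise traversal).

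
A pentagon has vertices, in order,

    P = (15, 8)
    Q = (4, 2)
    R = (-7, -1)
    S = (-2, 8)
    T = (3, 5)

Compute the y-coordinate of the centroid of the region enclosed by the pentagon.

169/45

Apply Gauss's area formula. First the cross-terms c_i = x_i·y_{i+1} − x_{i+1}·y_i:
  -2, 10, -58, -34, -51  ⇒  2A = -135, A = -67.5.
Then Σ (y_i + y_{i+1})·c_i = -1521, so ȳ = -1521 / (6·(-67.5)) = 169/45.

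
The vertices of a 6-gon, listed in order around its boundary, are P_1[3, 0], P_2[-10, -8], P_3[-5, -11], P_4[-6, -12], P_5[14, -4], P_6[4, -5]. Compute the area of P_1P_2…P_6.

Apply the surveyor's formula: 2A = Σ (x_i·y_{i+1} − x_{i+1}·y_i), indices taken mod 6.
Σ = (-24) + (70) + (-6) + (192) + (-54) + (15) = 193
Area = |Σ|/2 = 96.5.

96.5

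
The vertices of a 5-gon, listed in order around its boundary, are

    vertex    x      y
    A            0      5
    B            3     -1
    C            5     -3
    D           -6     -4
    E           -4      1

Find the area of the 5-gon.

49.5

Apply the shoelace formula: 2A = Σ (x_i·y_{i+1} − x_{i+1}·y_i), indices taken mod 5.
A→B: (0)(-1) − (3)(5) = -15
B→C: (3)(-3) − (5)(-1) = -4
C→D: (5)(-4) − (-6)(-3) = -38
D→E: (-6)(1) − (-4)(-4) = -22
E→A: (-4)(5) − (0)(1) = -20
Σ = -99
Area = |Σ|/2 = 49.5.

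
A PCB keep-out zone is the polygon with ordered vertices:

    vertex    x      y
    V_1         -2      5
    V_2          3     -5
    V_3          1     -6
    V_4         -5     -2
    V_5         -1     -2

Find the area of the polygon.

25.5

Σ = (-5) + (-13) + (-32) + (8) + (-9) = -51
Area = |Σ|/2 = 25.5.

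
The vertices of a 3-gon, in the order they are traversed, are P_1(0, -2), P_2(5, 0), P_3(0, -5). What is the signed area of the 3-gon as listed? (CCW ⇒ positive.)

-7.5

Σ = (10) + (-25) + (0) = -15
Signed area = Σ/2 = -7.5 (negative ⇒ clockwise traversal).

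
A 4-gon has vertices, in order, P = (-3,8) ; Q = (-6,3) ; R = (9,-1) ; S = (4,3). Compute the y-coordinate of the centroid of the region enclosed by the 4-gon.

10/3

Apply the shoelace (surveyor's) formula. First the cross-terms c_i = x_i·y_{i+1} − x_{i+1}·y_i:
  39, -21, 31, 41  ⇒  2A = 90, A = 45.
Then Σ (y_i + y_{i+1})·c_i = 900, so ȳ = 900 / (6·45) = 10/3.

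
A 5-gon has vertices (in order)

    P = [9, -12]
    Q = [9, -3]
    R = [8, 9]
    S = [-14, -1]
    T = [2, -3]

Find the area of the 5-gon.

Cross-terms: 81, 105, 118, 44, 3  ⇒  Σ = 351
Area = |Σ|/2 = 175.5.

175.5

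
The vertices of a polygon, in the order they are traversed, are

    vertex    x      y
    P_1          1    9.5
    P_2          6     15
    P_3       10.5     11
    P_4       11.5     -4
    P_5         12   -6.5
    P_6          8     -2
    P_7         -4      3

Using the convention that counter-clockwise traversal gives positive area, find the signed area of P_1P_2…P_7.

-162.875

P_1→P_2: (1)(15) − (6)(9.5) = -42
P_2→P_3: (6)(11) − (10.5)(15) = -91.5
P_3→P_4: (10.5)(-4) − (11.5)(11) = -168.5
P_4→P_5: (11.5)(-6.5) − (12)(-4) = -26.75
P_5→P_6: (12)(-2) − (8)(-6.5) = 28
P_6→P_7: (8)(3) − (-4)(-2) = 16
P_7→P_1: (-4)(9.5) − (1)(3) = -41
Σ = -325.75
Signed area = Σ/2 = -162.875 (negative ⇒ clockwise traversal).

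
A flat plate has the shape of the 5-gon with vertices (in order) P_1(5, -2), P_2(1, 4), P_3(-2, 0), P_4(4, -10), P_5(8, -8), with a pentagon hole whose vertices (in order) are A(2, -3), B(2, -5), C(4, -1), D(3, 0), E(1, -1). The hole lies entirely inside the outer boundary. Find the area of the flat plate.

54.5

Outer boundary:
Σ = (22) + (8) + (20) + (48) + (24) = 122
Area = |Σ|/2 = 61.
Hole:
Apply the shoelace formula: 2A = Σ (x_i·y_{i+1} − x_{i+1}·y_i), indices taken mod 5.
A→B: (2)(-5) − (2)(-3) = -4
B→C: (2)(-1) − (4)(-5) = 18
C→D: (4)(0) − (3)(-1) = 3
D→E: (3)(-1) − (1)(0) = -3
E→A: (1)(-3) − (2)(-1) = -1
Σ = 13
Area = |Σ|/2 = 6.5.
Net area = 61 − 6.5 = 54.5.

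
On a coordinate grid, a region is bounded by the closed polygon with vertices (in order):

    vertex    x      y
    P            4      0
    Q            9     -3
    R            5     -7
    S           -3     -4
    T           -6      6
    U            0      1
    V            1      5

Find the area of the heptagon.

Σ = (-12) + (-48) + (-41) + (-42) + (-6) + (-1) + (-20) = -170
Area = |Σ|/2 = 85.

85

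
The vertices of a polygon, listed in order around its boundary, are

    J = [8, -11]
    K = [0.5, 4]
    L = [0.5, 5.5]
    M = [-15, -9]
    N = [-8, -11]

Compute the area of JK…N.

192.625

Apply the surveyor's formula: 2A = Σ (x_i·y_{i+1} − x_{i+1}·y_i), indices taken mod 5.
Cross-terms: 37.5, 0.75, 78, 93, 176  ⇒  Σ = 385.25
Area = |Σ|/2 = 192.625.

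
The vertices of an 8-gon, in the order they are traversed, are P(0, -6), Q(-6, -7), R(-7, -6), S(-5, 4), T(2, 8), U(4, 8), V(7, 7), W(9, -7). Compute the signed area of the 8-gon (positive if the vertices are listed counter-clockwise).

-182.5

Apply the surveyor's formula: 2A = Σ (x_i·y_{i+1} − x_{i+1}·y_i), indices taken mod 8.
P→Q: (0)(-7) − (-6)(-6) = -36
Q→R: (-6)(-6) − (-7)(-7) = -13
R→S: (-7)(4) − (-5)(-6) = -58
S→T: (-5)(8) − (2)(4) = -48
T→U: (2)(8) − (4)(8) = -16
U→V: (4)(7) − (7)(8) = -28
V→W: (7)(-7) − (9)(7) = -112
W→P: (9)(-6) − (0)(-7) = -54
Σ = -365
Signed area = Σ/2 = -182.5 (negative ⇒ clockwise traversal).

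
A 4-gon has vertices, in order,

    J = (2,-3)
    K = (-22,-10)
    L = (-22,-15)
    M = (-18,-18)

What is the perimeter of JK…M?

|JK| = √((-24)² + (-7)²) = √625 = 25
|KL| = √((0)² + (-5)²) = √25 = 5
|LM| = √((4)² + (-3)²) = √25 = 5
|MJ| = √((20)² + (15)²) = √625 = 25
Perimeter = 25 + 5 + 5 + 25 = 60.

60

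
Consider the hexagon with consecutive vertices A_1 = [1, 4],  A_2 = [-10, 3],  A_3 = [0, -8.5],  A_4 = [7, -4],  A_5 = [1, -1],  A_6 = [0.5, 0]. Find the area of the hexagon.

93.5

Σ = (43) + (85) + (59.5) + (-3) + (0.5) + (2) = 187
Area = |Σ|/2 = 93.5.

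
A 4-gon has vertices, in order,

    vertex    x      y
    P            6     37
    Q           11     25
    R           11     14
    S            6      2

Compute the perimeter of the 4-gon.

|PQ| = √((5)² + (-12)²) = √169 = 13
|QR| = √((0)² + (-11)²) = √121 = 11
|RS| = √((-5)² + (-12)²) = √169 = 13
|SP| = √((0)² + (35)²) = √1225 = 35
Perimeter = 13 + 11 + 13 + 35 = 72.

72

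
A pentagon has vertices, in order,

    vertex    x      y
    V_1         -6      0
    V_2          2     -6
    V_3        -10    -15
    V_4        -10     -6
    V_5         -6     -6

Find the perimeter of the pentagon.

|V_1V_2| = √((8)² + (-6)²) = √100 = 10
|V_2V_3| = √((-12)² + (-9)²) = √225 = 15
|V_3V_4| = √((0)² + (9)²) = √81 = 9
|V_4V_5| = √((4)² + (0)²) = √16 = 4
|V_5V_1| = √((0)² + (6)²) = √36 = 6
Perimeter = 10 + 15 + 9 + 4 + 6 = 44.

44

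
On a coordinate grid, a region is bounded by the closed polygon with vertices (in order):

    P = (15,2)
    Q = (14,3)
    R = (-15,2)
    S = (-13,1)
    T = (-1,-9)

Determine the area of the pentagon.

176

P→Q: (15)(3) − (14)(2) = 17
Q→R: (14)(2) − (-15)(3) = 73
R→S: (-15)(1) − (-13)(2) = 11
S→T: (-13)(-9) − (-1)(1) = 118
T→P: (-1)(2) − (15)(-9) = 133
Σ = 352
Area = |Σ|/2 = 176.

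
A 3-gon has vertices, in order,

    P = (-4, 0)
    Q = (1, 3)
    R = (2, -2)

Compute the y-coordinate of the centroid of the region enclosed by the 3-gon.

1/3

Apply the surveyor's formula. First the cross-terms c_i = x_i·y_{i+1} − x_{i+1}·y_i:
  -12, -8, -8  ⇒  2A = -28, A = -14.
Then Σ (y_i + y_{i+1})·c_i = -28, so ȳ = -28 / (6·(-14)) = 1/3.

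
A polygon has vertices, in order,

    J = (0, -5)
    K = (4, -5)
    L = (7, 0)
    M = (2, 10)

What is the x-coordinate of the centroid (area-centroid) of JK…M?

Apply the shoelace formula. First the cross-terms c_i = x_i·y_{i+1} − x_{i+1}·y_i:
  20, 35, 70, -10  ⇒  2A = 115, A = 57.5.
Then Σ (x_i + x_{i+1})·c_i = 1075, so x̄ = 1075 / (6·57.5) = 215/69.

215/69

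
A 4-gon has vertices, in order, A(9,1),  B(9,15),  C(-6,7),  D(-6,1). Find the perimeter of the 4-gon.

52

|AB| = √((0)² + (14)²) = √196 = 14
|BC| = √((-15)² + (-8)²) = √289 = 17
|CD| = √((0)² + (-6)²) = √36 = 6
|DA| = √((15)² + (0)²) = √225 = 15
Perimeter = 14 + 17 + 6 + 15 = 52.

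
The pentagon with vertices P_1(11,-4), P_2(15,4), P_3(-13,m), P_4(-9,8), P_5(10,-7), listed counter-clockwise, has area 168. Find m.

Write out the shoelace sum; only the two edges meeting at P_3 involve m:
2·Area = [(15·m − (-13)·4) + ((-13)·8 − (-9)·m)] + 124
       = 24·m + 72 = 336
⇒ m = 11.

11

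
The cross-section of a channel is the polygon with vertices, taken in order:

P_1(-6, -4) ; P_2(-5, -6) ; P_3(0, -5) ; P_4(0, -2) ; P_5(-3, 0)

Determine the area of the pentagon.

23.5

Σ = (16) + (25) + (0) + (-6) + (12) = 47
Area = |Σ|/2 = 23.5.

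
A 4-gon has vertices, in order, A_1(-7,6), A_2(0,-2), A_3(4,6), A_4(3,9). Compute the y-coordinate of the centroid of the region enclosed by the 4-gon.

Apply the surveyor's formula. First the cross-terms c_i = x_i·y_{i+1} − x_{i+1}·y_i:
  14, 8, 18, 81  ⇒  2A = 121, A = 60.5.
Then Σ (y_i + y_{i+1})·c_i = 1573, so ȳ = 1573 / (6·60.5) = 13/3.

13/3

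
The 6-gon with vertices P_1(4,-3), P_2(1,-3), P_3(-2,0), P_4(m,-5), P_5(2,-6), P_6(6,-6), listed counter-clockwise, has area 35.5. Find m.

The doubled signed area Σ (x_i y_{i+1} − x_{i+1} y_i) is linear in m.
With m=0 it equals 35; the coefficient of m is -6 (from the two edges through P_4).
So -6·m + 35 = 2·35.5 = 71 ⇒ m = -6.

-6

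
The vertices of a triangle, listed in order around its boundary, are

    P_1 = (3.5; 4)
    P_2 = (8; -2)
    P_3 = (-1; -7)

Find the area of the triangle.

Cross-terms: -39, -58, 20.5  ⇒  Σ = -76.5
Area = |Σ|/2 = 38.25.

38.25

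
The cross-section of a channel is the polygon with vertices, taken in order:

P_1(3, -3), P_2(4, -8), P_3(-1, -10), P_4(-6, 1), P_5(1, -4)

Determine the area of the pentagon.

Σ = (-12) + (-48) + (-61) + (23) + (9) = -89
Area = |Σ|/2 = 44.5.

44.5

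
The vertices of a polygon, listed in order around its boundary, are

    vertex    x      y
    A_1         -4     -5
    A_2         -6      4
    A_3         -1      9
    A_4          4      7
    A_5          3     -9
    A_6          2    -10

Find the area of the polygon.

129

A_1→A_2: (-4)(4) − (-6)(-5) = -46
A_2→A_3: (-6)(9) − (-1)(4) = -50
A_3→A_4: (-1)(7) − (4)(9) = -43
A_4→A_5: (4)(-9) − (3)(7) = -57
A_5→A_6: (3)(-10) − (2)(-9) = -12
A_6→A_1: (2)(-5) − (-4)(-10) = -50
Σ = -258
Area = |Σ|/2 = 129.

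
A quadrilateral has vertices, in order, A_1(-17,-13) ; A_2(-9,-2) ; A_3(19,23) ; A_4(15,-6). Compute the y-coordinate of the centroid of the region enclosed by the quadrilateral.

31/21

Apply the shoelace (surveyor's) formula. First the cross-terms c_i = x_i·y_{i+1} − x_{i+1}·y_i:
  -83, -169, -459, -297  ⇒  2A = -1008, A = -504.
Then Σ (y_i + y_{i+1})·c_i = -4464, so ȳ = -4464 / (6·(-504)) = 31/21.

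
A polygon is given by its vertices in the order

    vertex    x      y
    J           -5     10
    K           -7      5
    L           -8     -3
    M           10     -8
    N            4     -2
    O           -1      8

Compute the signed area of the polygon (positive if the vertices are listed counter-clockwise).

136

Apply the shoelace formula: 2A = Σ (x_i·y_{i+1} − x_{i+1}·y_i), indices taken mod 6.
Σ = (45) + (61) + (94) + (12) + (30) + (30) = 272
Signed area = Σ/2 = 136 (positive ⇒ counter-clockwise traversal).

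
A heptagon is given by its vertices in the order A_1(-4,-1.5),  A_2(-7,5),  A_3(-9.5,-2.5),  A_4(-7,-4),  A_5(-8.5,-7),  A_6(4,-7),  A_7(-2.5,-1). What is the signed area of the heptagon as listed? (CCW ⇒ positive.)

67.875

Apply the surveyor's formula: 2A = Σ (x_i·y_{i+1} − x_{i+1}·y_i), indices taken mod 7.
Σ = (-30.5) + (65) + (20.5) + (15) + (87.5) + (-21.5) + (-0.25) = 135.75
Signed area = Σ/2 = 67.875 (positive ⇒ counter-clockwise traversal).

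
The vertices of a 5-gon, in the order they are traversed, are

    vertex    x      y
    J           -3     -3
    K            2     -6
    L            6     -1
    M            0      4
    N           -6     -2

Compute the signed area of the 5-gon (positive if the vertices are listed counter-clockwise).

59

Apply the shoelace (surveyor's) formula: 2A = Σ (x_i·y_{i+1} − x_{i+1}·y_i), indices taken mod 5.
Cross-terms: 24, 34, 24, 24, 12  ⇒  Σ = 118
Signed area = Σ/2 = 59 (positive ⇒ counter-clockwise traversal).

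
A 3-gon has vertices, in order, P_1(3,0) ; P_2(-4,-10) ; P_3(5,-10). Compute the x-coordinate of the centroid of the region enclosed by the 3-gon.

4/3

Apply the shoelace (surveyor's) formula. First the cross-terms c_i = x_i·y_{i+1} − x_{i+1}·y_i:
  -30, 90, 30  ⇒  2A = 90, A = 45.
Then Σ (x_i + x_{i+1})·c_i = 360, so x̄ = 360 / (6·45) = 4/3.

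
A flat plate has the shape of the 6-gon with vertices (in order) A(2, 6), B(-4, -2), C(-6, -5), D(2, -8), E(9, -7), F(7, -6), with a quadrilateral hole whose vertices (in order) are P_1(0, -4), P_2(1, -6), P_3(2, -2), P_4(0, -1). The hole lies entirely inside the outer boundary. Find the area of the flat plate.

Outer boundary:
Σ = (20) + (8) + (58) + (58) + (-5) + (54) = 193
Area = |Σ|/2 = 96.5.
Hole:
Apply the surveyor's formula: 2A = Σ (x_i·y_{i+1} − x_{i+1}·y_i), indices taken mod 4.
Σ = (4) + (10) + (-2) + (0) = 12
Area = |Σ|/2 = 6.
Net area = 96.5 − 6 = 90.5.

90.5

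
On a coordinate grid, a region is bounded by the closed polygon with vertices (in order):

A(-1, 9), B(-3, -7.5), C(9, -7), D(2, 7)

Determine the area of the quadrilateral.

Cross-terms: 34.5, 88.5, 77, 25  ⇒  Σ = 225
Area = |Σ|/2 = 112.5.

112.5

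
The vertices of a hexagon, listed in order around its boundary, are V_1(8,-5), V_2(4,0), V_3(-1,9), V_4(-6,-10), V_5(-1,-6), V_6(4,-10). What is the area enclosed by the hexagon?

120

V_1→V_2: (8)(0) − (4)(-5) = 20
V_2→V_3: (4)(9) − (-1)(0) = 36
V_3→V_4: (-1)(-10) − (-6)(9) = 64
V_4→V_5: (-6)(-6) − (-1)(-10) = 26
V_5→V_6: (-1)(-10) − (4)(-6) = 34
V_6→V_1: (4)(-5) − (8)(-10) = 60
Σ = 240
Area = |Σ|/2 = 120.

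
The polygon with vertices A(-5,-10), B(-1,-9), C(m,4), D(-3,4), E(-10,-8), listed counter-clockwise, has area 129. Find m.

7

The doubled signed area Σ (x_i y_{i+1} − x_{i+1} y_i) is linear in m.
With m=0 it equals 167; the coefficient of m is 13 (from the two edges through C).
So 13·m + 167 = 2·129 = 258 ⇒ m = 7.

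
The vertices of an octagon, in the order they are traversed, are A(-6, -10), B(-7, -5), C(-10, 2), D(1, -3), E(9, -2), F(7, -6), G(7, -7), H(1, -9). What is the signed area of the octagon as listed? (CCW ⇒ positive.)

-109

Apply Gauss's area formula: 2A = Σ (x_i·y_{i+1} − x_{i+1}·y_i), indices taken mod 8.
Σ = (-40) + (-64) + (28) + (25) + (-40) + (-7) + (-56) + (-64) = -218
Signed area = Σ/2 = -109 (negative ⇒ clockwise traversal).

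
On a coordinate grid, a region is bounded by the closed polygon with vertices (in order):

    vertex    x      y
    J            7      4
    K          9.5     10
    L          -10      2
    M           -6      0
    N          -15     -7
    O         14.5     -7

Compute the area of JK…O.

259.25

Apply the shoelace (surveyor's) formula: 2A = Σ (x_i·y_{i+1} − x_{i+1}·y_i), indices taken mod 6.
Σ = (32) + (119) + (12) + (42) + (206.5) + (107) = 518.5
Area = |Σ|/2 = 259.25.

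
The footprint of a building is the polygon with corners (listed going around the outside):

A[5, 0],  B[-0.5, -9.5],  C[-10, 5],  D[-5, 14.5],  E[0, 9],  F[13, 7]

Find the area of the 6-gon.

231

Apply the surveyor's formula: 2A = Σ (x_i·y_{i+1} − x_{i+1}·y_i), indices taken mod 6.
A→B: (5)(-9.5) − (-0.5)(0) = -47.5
B→C: (-0.5)(5) − (-10)(-9.5) = -97.5
C→D: (-10)(14.5) − (-5)(5) = -120
D→E: (-5)(9) − (0)(14.5) = -45
E→F: (0)(7) − (13)(9) = -117
F→A: (13)(0) − (5)(7) = -35
Σ = -462
Area = |Σ|/2 = 231.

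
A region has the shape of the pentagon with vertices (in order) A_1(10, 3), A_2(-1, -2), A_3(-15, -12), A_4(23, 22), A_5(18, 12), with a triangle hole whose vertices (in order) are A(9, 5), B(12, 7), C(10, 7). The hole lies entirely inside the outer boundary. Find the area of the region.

Outer boundary:
Apply Gauss's area formula: 2A = Σ (x_i·y_{i+1} − x_{i+1}·y_i), indices taken mod 5.
Σ = (-17) + (-18) + (-54) + (-120) + (-66) = -275
Area = |Σ|/2 = 137.5.
Hole:
Cross-terms: 3, 14, -13  ⇒  Σ = 4
Area = |Σ|/2 = 2.
Net area = 137.5 − 2 = 135.5.

135.5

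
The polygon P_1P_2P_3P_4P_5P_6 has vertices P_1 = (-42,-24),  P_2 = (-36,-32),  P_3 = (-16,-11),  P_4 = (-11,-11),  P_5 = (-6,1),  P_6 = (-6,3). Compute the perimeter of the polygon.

104

|P_1P_2| = √((6)² + (-8)²) = √100 = 10
|P_2P_3| = √((20)² + (21)²) = √841 = 29
|P_3P_4| = √((5)² + (0)²) = √25 = 5
|P_4P_5| = √((5)² + (12)²) = √169 = 13
|P_5P_6| = √((0)² + (2)²) = √4 = 2
|P_6P_1| = √((-36)² + (-27)²) = √2025 = 45
Perimeter = 10 + 29 + 5 + 13 + 2 + 45 = 104.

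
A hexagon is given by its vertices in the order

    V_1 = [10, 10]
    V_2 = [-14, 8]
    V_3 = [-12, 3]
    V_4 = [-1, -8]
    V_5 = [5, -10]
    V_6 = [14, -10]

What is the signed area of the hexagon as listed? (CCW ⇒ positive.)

376.5

Cross-terms: 220, 54, 99, 50, 90, 240  ⇒  Σ = 753
Signed area = Σ/2 = 376.5 (positive ⇒ counter-clockwise traversal).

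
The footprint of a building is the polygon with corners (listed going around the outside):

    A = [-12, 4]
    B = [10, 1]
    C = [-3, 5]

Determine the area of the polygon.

Apply the shoelace (surveyor's) formula: 2A = Σ (x_i·y_{i+1} − x_{i+1}·y_i), indices taken mod 3.
A→B: (-12)(1) − (10)(4) = -52
B→C: (10)(5) − (-3)(1) = 53
C→A: (-3)(4) − (-12)(5) = 48
Σ = 49
Area = |Σ|/2 = 24.5.

24.5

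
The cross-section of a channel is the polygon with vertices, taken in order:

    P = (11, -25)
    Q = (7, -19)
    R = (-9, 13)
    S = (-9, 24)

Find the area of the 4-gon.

Σ = (-34) + (-80) + (-99) + (-39) = -252
Area = |Σ|/2 = 126.

126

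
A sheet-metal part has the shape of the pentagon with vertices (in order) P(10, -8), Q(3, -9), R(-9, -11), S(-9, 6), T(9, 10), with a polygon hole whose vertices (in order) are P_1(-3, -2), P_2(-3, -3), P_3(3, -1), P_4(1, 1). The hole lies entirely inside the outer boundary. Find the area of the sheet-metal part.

314.5

Outer boundary:
P→Q: (10)(-9) − (3)(-8) = -66
Q→R: (3)(-11) − (-9)(-9) = -114
R→S: (-9)(6) − (-9)(-11) = -153
S→T: (-9)(10) − (9)(6) = -144
T→P: (9)(-8) − (10)(10) = -172
Σ = -649
Area = |Σ|/2 = 324.5.
Hole:
Apply the shoelace formula: 2A = Σ (x_i·y_{i+1} − x_{i+1}·y_i), indices taken mod 4.
Σ = (3) + (12) + (4) + (1) = 20
Area = |Σ|/2 = 10.
Net area = 324.5 − 10 = 314.5.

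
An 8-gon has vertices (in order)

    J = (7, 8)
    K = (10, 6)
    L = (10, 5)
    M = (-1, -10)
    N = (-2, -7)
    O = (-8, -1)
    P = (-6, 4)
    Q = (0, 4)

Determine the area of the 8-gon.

150

Apply the shoelace formula: 2A = Σ (x_i·y_{i+1} − x_{i+1}·y_i), indices taken mod 8.
Σ = (-38) + (-10) + (-95) + (-13) + (-54) + (-38) + (-24) + (-28) = -300
Area = |Σ|/2 = 150.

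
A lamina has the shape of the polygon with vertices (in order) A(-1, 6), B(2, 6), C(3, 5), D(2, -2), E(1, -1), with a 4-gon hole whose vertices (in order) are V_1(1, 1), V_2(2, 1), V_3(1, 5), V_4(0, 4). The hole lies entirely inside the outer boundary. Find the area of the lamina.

Outer boundary:
Apply Gauss's area formula: 2A = Σ (x_i·y_{i+1} − x_{i+1}·y_i), indices taken mod 5.
Cross-terms: -18, -8, -16, 0, 5  ⇒  Σ = -37
Area = |Σ|/2 = 18.5.
Hole:
Cross-terms: -1, 9, 4, -4  ⇒  Σ = 8
Area = |Σ|/2 = 4.
Net area = 18.5 − 4 = 14.5.

14.5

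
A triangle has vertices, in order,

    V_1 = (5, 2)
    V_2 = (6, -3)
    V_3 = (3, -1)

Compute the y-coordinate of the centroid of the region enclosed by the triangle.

Apply the shoelace formula. First the cross-terms c_i = x_i·y_{i+1} − x_{i+1}·y_i:
  -27, 3, 11  ⇒  2A = -13, A = -6.5.
Then Σ (y_i + y_{i+1})·c_i = 26, so ȳ = 26 / (6·(-6.5)) = -2/3.

-2/3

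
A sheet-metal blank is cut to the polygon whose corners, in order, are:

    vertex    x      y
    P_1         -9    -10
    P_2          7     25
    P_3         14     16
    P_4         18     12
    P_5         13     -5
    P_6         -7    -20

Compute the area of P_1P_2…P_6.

582

Apply the shoelace (surveyor's) formula: 2A = Σ (x_i·y_{i+1} − x_{i+1}·y_i), indices taken mod 6.
P_1→P_2: (-9)(25) − (7)(-10) = -155
P_2→P_3: (7)(16) − (14)(25) = -238
P_3→P_4: (14)(12) − (18)(16) = -120
P_4→P_5: (18)(-5) − (13)(12) = -246
P_5→P_6: (13)(-20) − (-7)(-5) = -295
P_6→P_1: (-7)(-10) − (-9)(-20) = -110
Σ = -1164
Area = |Σ|/2 = 582.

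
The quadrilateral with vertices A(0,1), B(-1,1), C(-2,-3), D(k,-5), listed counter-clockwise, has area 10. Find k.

Write out the shoelace sum; only the two edges meeting at D involve k:
2·Area = [((-2)·(-5) − k·(-3)) + (k·1 − 0·(-5))] + 6
       = 4·k + 16 = 20
⇒ k = 1.

1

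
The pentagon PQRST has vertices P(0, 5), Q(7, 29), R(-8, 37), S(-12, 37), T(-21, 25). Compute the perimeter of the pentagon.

|PQ| = √((7)² + (24)²) = √625 = 25
|QR| = √((-15)² + (8)²) = √289 = 17
|RS| = √((-4)² + (0)²) = √16 = 4
|ST| = √((-9)² + (-12)²) = √225 = 15
|TP| = √((21)² + (-20)²) = √841 = 29
Perimeter = 25 + 17 + 4 + 15 + 29 = 90.

90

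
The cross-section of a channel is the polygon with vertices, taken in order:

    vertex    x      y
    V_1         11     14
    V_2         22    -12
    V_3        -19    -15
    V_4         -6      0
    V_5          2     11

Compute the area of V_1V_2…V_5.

623.5

V_1→V_2: (11)(-12) − (22)(14) = -440
V_2→V_3: (22)(-15) − (-19)(-12) = -558
V_3→V_4: (-19)(0) − (-6)(-15) = -90
V_4→V_5: (-6)(11) − (2)(0) = -66
V_5→V_1: (2)(14) − (11)(11) = -93
Σ = -1247
Area = |Σ|/2 = 623.5.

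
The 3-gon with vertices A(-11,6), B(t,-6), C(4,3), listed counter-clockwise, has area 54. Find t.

The doubled signed area Σ (x_i y_{i+1} − x_{i+1} y_i) is linear in t.
With t=0 it equals 147; the coefficient of t is -3 (from the two edges through B).
So -3·t + 147 = 2·54 = 108 ⇒ t = 13.

13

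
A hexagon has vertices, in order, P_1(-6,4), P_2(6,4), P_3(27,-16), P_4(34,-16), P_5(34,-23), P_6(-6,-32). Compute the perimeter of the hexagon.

132

|P_1P_2| = √((12)² + (0)²) = √144 = 12
|P_2P_3| = √((21)² + (-20)²) = √841 = 29
|P_3P_4| = √((7)² + (0)²) = √49 = 7
|P_4P_5| = √((0)² + (-7)²) = √49 = 7
|P_5P_6| = √((-40)² + (-9)²) = √1681 = 41
|P_6P_1| = √((0)² + (36)²) = √1296 = 36
Perimeter = 12 + 29 + 7 + 7 + 41 + 36 = 132.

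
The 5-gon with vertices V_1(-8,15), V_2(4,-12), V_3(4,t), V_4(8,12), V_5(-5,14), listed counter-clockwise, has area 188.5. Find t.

Write out the shoelace sum; only the two edges meeting at V_3 involve t:
2·Area = [(4·t − 4·(-12)) + (4·12 − 8·t)] + 245
       = -4·t + 341 = 377
⇒ t = -9.

-9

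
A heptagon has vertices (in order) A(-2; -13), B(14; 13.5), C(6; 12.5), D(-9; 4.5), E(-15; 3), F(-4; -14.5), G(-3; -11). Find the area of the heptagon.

338

Apply the shoelace (surveyor's) formula: 2A = Σ (x_i·y_{i+1} − x_{i+1}·y_i), indices taken mod 7.
Cross-terms: 155, 94, 139.5, 40.5, 229.5, 0.5, 17  ⇒  Σ = 676
Area = |Σ|/2 = 338.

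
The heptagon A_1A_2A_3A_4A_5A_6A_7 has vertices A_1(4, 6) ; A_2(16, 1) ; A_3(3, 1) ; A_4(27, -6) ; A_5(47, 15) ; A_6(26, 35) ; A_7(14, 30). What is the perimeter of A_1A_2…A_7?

|A_1A_2| = √((12)² + (-5)²) = √169 = 13
|A_2A_3| = √((-13)² + (0)²) = √169 = 13
|A_3A_4| = √((24)² + (-7)²) = √625 = 25
|A_4A_5| = √((20)² + (21)²) = √841 = 29
|A_5A_6| = √((-21)² + (20)²) = √841 = 29
|A_6A_7| = √((-12)² + (-5)²) = √169 = 13
|A_7A_1| = √((-10)² + (-24)²) = √676 = 26
Perimeter = 13 + 13 + 25 + 29 + 29 + 13 + 26 = 148.

148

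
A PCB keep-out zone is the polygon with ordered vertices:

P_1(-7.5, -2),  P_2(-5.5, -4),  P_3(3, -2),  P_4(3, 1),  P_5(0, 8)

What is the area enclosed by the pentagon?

67.5

Apply the shoelace (surveyor's) formula: 2A = Σ (x_i·y_{i+1} − x_{i+1}·y_i), indices taken mod 5.
Σ = (19) + (23) + (9) + (24) + (60) = 135
Area = |Σ|/2 = 67.5.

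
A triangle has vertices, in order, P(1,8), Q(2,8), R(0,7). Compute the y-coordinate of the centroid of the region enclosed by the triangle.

23/3

Apply the surveyor's formula. First the cross-terms c_i = x_i·y_{i+1} − x_{i+1}·y_i:
  -8, 14, -7  ⇒  2A = -1, A = -0.5.
Then Σ (y_i + y_{i+1})·c_i = -23, so ȳ = -23 / (6·(-0.5)) = 23/3.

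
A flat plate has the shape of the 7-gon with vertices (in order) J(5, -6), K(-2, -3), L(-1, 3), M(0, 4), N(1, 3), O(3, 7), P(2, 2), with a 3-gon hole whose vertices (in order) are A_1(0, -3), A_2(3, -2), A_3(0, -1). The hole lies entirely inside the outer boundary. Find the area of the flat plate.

Outer boundary:
Apply the shoelace (surveyor's) formula: 2A = Σ (x_i·y_{i+1} − x_{i+1}·y_i), indices taken mod 7.
Cross-terms: -27, -9, -4, -4, -2, -8, -22  ⇒  Σ = -76
Area = |Σ|/2 = 38.
Hole:
Apply the surveyor's formula: 2A = Σ (x_i·y_{i+1} − x_{i+1}·y_i), indices taken mod 3.
Cross-terms: 9, -3, 0  ⇒  Σ = 6
Area = |Σ|/2 = 3.
Net area = 38 − 3 = 35.

35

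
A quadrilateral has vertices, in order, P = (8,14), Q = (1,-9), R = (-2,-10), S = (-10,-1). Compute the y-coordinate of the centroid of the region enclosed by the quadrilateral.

67/129

Apply Gauss's area formula. First the cross-terms c_i = x_i·y_{i+1} − x_{i+1}·y_i:
  -86, -28, -98, -132  ⇒  2A = -344, A = -172.
Then Σ (y_i + y_{i+1})·c_i = -536, so ȳ = -536 / (6·(-172)) = 67/129.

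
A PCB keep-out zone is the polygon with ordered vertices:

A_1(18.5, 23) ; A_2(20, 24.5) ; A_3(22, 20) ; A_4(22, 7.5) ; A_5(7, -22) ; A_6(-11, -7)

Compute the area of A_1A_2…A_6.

685.875

Apply Gauss's area formula: 2A = Σ (x_i·y_{i+1} − x_{i+1}·y_i), indices taken mod 6.
Cross-terms: -6.75, -139, -275, -536.5, -291, -123.5  ⇒  Σ = -1371.75
Area = |Σ|/2 = 685.875.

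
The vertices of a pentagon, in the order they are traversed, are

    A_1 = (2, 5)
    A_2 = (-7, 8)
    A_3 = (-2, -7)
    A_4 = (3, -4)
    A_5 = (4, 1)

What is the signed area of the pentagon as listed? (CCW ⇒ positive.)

91

Apply the surveyor's formula: 2A = Σ (x_i·y_{i+1} − x_{i+1}·y_i), indices taken mod 5.
Cross-terms: 51, 65, 29, 19, 18  ⇒  Σ = 182
Signed area = Σ/2 = 91 (positive ⇒ counter-clockwise traversal).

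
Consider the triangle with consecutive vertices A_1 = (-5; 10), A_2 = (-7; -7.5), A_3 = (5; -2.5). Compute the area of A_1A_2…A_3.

Apply the shoelace formula: 2A = Σ (x_i·y_{i+1} − x_{i+1}·y_i), indices taken mod 3.
Σ = (107.5) + (55) + (37.5) = 200
Area = |Σ|/2 = 100.

100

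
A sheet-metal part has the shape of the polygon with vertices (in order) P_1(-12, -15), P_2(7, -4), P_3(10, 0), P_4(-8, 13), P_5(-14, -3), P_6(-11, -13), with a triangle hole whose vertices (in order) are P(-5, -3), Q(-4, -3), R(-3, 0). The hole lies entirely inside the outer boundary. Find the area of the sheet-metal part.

342

Outer boundary:
Σ = (153) + (40) + (130) + (206) + (149) + (9) = 687
Area = |Σ|/2 = 343.5.
Hole:
Apply the surveyor's formula: 2A = Σ (x_i·y_{i+1} − x_{i+1}·y_i), indices taken mod 3.
P→Q: (-5)(-3) − (-4)(-3) = 3
Q→R: (-4)(0) − (-3)(-3) = -9
R→P: (-3)(-3) − (-5)(0) = 9
Σ = 3
Area = |Σ|/2 = 1.5.
Net area = 343.5 − 1.5 = 342.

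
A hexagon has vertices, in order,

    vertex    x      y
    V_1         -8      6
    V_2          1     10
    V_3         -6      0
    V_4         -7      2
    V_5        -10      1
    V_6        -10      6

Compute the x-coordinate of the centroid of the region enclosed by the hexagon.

-1453/261

Apply the surveyor's formula. First the cross-terms c_i = x_i·y_{i+1} − x_{i+1}·y_i:
  -86, 60, -12, 13, -50, -12  ⇒  2A = -87, A = -43.5.
Then Σ (x_i + x_{i+1})·c_i = 1453, so x̄ = 1453 / (6·(-43.5)) = -1453/261.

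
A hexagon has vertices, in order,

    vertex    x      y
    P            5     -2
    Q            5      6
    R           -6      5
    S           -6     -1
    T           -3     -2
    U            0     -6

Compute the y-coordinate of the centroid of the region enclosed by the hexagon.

Apply Gauss's area formula. First the cross-terms c_i = x_i·y_{i+1} − x_{i+1}·y_i:
  40, 61, 36, 9, 18, 30  ⇒  2A = 194, A = 97.
Then Σ (y_i + y_{i+1})·c_i = 564, so ȳ = 564 / (6·97) = 94/97.

94/97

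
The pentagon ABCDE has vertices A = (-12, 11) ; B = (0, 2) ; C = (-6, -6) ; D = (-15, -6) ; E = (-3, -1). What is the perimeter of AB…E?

62

|AB| = √((12)² + (-9)²) = √225 = 15
|BC| = √((-6)² + (-8)²) = √100 = 10
|CD| = √((-9)² + (0)²) = √81 = 9
|DE| = √((12)² + (5)²) = √169 = 13
|EA| = √((-9)² + (12)²) = √225 = 15
Perimeter = 15 + 10 + 9 + 13 + 15 = 62.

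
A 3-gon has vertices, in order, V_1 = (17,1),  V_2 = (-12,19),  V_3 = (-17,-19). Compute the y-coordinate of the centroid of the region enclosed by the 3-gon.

Apply Gauss's area formula. First the cross-terms c_i = x_i·y_{i+1} − x_{i+1}·y_i:
  335, 551, 306  ⇒  2A = 1192, A = 596.
Then Σ (y_i + y_{i+1})·c_i = 1192, so ȳ = 1192 / (6·596) = 1/3.

1/3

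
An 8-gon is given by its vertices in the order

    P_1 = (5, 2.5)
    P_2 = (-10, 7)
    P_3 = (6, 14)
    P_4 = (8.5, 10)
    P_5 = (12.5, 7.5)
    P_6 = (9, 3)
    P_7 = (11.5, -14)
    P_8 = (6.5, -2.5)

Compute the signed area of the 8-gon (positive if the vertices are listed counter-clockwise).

-170.875

Apply the surveyor's formula: 2A = Σ (x_i·y_{i+1} − x_{i+1}·y_i), indices taken mod 8.
Σ = (60) + (-182) + (-59) + (-61.25) + (-30) + (-160.5) + (62.25) + (28.75) = -341.75
Signed area = Σ/2 = -170.875 (negative ⇒ clockwise traversal).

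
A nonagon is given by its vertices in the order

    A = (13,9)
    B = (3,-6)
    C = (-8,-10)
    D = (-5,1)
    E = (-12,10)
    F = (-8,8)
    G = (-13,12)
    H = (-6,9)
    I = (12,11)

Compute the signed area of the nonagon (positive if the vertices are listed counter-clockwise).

Cross-terms: -105, -78, -58, -38, -16, 8, -45, -174, -35  ⇒  Σ = -541
Signed area = Σ/2 = -270.5 (negative ⇒ clockwise traversal).

-270.5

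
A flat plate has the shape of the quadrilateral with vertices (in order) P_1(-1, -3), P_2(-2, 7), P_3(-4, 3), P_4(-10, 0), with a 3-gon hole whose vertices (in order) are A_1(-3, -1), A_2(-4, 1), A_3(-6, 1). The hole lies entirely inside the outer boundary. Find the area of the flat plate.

32.5

Outer boundary:
Apply Gauss's area formula: 2A = Σ (x_i·y_{i+1} − x_{i+1}·y_i), indices taken mod 4.
P_1→P_2: (-1)(7) − (-2)(-3) = -13
P_2→P_3: (-2)(3) − (-4)(7) = 22
P_3→P_4: (-4)(0) − (-10)(3) = 30
P_4→P_1: (-10)(-3) − (-1)(0) = 30
Σ = 69
Area = |Σ|/2 = 34.5.
Hole:
Apply the surveyor's formula: 2A = Σ (x_i·y_{i+1} − x_{i+1}·y_i), indices taken mod 3.
Σ = (-7) + (2) + (9) = 4
Area = |Σ|/2 = 2.
Net area = 34.5 − 2 = 32.5.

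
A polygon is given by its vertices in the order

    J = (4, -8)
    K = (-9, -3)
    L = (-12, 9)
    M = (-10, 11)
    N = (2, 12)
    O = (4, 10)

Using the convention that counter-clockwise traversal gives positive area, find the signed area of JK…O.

Σ = (-84) + (-117) + (-42) + (-142) + (-28) + (-72) = -485
Signed area = Σ/2 = -242.5 (negative ⇒ clockwise traversal).

-242.5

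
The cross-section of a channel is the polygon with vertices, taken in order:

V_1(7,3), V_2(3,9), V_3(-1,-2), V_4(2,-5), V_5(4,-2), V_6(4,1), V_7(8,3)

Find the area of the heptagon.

Apply the shoelace formula: 2A = Σ (x_i·y_{i+1} − x_{i+1}·y_i), indices taken mod 7.
V_1→V_2: (7)(9) − (3)(3) = 54
V_2→V_3: (3)(-2) − (-1)(9) = 3
V_3→V_4: (-1)(-5) − (2)(-2) = 9
V_4→V_5: (2)(-2) − (4)(-5) = 16
V_5→V_6: (4)(1) − (4)(-2) = 12
V_6→V_7: (4)(3) − (8)(1) = 4
V_7→V_1: (8)(3) − (7)(3) = 3
Σ = 101
Area = |Σ|/2 = 50.5.

50.5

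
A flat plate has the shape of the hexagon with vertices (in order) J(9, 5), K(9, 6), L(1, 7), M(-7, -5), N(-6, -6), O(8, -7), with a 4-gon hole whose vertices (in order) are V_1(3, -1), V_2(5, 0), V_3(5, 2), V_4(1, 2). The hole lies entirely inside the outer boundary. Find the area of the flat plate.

149.5

Outer boundary:
Apply the shoelace (surveyor's) formula: 2A = Σ (x_i·y_{i+1} − x_{i+1}·y_i), indices taken mod 6.
Cross-terms: 9, 57, 44, 12, 90, 103  ⇒  Σ = 315
Area = |Σ|/2 = 157.5.
Hole:
Apply Gauss's area formula: 2A = Σ (x_i·y_{i+1} − x_{i+1}·y_i), indices taken mod 4.
Cross-terms: 5, 10, 8, -7  ⇒  Σ = 16
Area = |Σ|/2 = 8.
Net area = 157.5 − 8 = 149.5.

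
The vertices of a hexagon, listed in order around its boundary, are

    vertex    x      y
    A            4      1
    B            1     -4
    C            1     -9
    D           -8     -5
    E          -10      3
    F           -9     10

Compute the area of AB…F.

147.5

Apply the shoelace (surveyor's) formula: 2A = Σ (x_i·y_{i+1} − x_{i+1}·y_i), indices taken mod 6.
Σ = (-17) + (-5) + (-77) + (-74) + (-73) + (-49) = -295
Area = |Σ|/2 = 147.5.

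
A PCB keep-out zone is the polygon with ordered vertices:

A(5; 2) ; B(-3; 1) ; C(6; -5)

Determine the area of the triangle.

28.5

Apply the shoelace (surveyor's) formula: 2A = Σ (x_i·y_{i+1} − x_{i+1}·y_i), indices taken mod 3.
Σ = (11) + (9) + (37) = 57
Area = |Σ|/2 = 28.5.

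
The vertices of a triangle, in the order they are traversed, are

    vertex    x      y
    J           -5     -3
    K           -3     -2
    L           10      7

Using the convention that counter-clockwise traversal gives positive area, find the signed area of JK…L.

2.5

Apply the surveyor's formula: 2A = Σ (x_i·y_{i+1} − x_{i+1}·y_i), indices taken mod 3.
Σ = (1) + (-1) + (5) = 5
Signed area = Σ/2 = 2.5 (positive ⇒ counter-clockwise traversal).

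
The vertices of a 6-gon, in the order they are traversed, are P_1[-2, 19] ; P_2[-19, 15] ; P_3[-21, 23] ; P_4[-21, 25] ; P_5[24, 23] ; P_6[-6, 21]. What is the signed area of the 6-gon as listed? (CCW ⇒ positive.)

Apply Gauss's area formula: 2A = Σ (x_i·y_{i+1} − x_{i+1}·y_i), indices taken mod 6.
Σ = (331) + (-122) + (-42) + (-1083) + (642) + (-72) = -346
Signed area = Σ/2 = -173 (negative ⇒ clockwise traversal).

-173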